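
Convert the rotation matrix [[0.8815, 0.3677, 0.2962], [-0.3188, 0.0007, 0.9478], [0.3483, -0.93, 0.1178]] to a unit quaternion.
0.7071 - 0.6639i - 0.0184j - 0.2427k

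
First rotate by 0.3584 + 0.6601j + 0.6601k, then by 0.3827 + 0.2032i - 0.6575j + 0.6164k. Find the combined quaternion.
0.1643 - 0.7681i - 0.1172j + 0.6077k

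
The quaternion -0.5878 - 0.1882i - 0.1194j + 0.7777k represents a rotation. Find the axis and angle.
axis = (-0.2326, -0.1476, 0.9613), θ = 252°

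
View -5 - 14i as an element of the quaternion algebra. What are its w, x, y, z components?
-5 - 14i + 0j + 0k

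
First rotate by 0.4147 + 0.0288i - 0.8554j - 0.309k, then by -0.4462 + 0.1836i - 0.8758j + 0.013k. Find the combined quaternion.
-0.9355 + 0.345i + 0.0756j + 0.0114k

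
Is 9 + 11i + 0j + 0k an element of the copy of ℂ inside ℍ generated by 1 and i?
Yes. The quaternion 9 + 11i has j- and k-coefficients y = z = 0, so it lies in the complex subalgebra spanned by 1 and i.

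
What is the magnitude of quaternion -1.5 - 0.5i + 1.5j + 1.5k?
√7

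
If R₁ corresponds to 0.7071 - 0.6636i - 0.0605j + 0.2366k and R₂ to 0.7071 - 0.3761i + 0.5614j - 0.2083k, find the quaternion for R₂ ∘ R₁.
0.3337 - 0.6149i + 0.5814j + 0.4153k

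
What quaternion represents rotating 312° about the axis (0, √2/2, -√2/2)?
-0.9135 + 0.2876j - 0.2876k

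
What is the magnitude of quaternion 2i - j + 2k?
3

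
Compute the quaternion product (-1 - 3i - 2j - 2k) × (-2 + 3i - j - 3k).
3 + 7i - 10j + 16k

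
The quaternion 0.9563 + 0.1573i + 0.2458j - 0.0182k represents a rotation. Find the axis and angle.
axis = (0.538, 0.8407, -0.0622), θ = 34°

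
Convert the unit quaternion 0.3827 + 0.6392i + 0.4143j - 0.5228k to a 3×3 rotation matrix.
[[0.1101, 0.9298, -0.3512], [0.1295, -0.3638, -0.9224], [-0.9855, 0.0561, -0.1604]]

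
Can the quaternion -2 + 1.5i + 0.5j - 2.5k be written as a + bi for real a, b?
No. The quaternion -2 + 1.5i + 0.5j - 2.5k has j-coefficient y = 0.5 and k-coefficient z = -2.5, not both zero, so it does not lie in the complex subalgebra spanned by 1 and i.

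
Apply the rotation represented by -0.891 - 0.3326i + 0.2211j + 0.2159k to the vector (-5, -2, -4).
(-2.37, 3.277, -5.352)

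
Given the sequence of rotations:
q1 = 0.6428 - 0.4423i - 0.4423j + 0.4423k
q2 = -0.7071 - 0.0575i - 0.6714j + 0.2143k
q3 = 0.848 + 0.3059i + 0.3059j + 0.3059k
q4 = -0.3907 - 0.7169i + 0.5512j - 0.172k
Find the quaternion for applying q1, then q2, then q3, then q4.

q2 · q1 = -0.8717 + 0.0736i - 0.1882j - 0.4465k
q3 · q2 · q1 = -0.5676 - 0.2833i - 0.2671j - 0.7254k
q4 · q3 · q2 · q1 = 0.0411 + 0.0718i - 0.6798j + 0.7287k
0.0411 + 0.0718i - 0.6798j + 0.7287k


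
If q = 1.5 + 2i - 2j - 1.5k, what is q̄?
1.5 - 2i + 2j + 1.5k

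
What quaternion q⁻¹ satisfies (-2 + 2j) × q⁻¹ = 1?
-0.25 - 0.25j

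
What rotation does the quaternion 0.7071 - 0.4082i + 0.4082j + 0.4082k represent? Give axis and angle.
axis = (-√3/3, √3/3, √3/3), θ = π/2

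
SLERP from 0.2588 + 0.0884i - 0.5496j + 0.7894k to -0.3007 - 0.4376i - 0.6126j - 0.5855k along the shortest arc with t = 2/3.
0.3538 + 0.3878i + 0.246j + 0.8148k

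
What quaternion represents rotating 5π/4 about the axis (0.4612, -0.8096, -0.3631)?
-0.3827 + 0.4261i - 0.748j - 0.3355k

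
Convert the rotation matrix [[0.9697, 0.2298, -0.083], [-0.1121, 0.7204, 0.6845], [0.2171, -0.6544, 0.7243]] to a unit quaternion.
0.9239 - 0.3623i - 0.0812j - 0.0925k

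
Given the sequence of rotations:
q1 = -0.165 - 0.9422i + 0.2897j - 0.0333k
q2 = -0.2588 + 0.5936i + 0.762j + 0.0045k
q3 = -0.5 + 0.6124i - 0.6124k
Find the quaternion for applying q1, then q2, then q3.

q2 · q1 = 0.3814 + 0.1192i - 0.1852j + 0.8978k
q3 · q2 · q1 = 0.2861 + 0.0606i - 0.5302j - 0.7959k
0.2861 + 0.0606i - 0.5302j - 0.7959k


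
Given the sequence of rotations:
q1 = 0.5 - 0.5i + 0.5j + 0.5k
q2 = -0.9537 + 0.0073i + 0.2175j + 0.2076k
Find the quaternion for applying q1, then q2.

q2 · q1 = -0.6857 + 0.4854i - 0.4755j - 0.2606k
-0.6857 + 0.4854i - 0.4755j - 0.2606k


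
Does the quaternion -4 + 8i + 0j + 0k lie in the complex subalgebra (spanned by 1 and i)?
Yes. The quaternion -4 + 8i has j- and k-coefficients y = z = 0, so it lies in the complex subalgebra spanned by 1 and i.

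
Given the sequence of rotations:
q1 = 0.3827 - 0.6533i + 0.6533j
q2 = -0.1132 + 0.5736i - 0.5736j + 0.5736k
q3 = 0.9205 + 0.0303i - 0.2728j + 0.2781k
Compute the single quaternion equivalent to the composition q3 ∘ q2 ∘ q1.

q2 · q1 = 0.7061 - 0.0813i - 0.6682j + 0.2195k
q3 · q2 · q1 = 0.4091 + 0.0725i - 0.837j + 0.356k
0.4091 + 0.0725i - 0.837j + 0.356k


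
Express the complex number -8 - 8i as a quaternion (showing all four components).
-8 - 8i + 0j + 0k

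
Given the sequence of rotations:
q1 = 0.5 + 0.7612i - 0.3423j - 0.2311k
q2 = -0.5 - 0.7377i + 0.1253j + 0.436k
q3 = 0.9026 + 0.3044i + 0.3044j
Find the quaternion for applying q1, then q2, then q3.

q2 · q1 = 0.4552 - 0.6292i + 0.3952j + 0.4907k
q3 · q2 · q1 = 0.4821 - 0.28i + 0.3459j + 0.7547k
0.4821 - 0.28i + 0.3459j + 0.7547k


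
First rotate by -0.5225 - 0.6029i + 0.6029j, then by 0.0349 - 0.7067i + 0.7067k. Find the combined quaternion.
-0.4443 - 0.0779i - 0.405j - 0.7953k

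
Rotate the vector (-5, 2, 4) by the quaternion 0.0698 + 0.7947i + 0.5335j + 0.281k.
(2.338, -4.522, -4.369)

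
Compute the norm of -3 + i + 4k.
√26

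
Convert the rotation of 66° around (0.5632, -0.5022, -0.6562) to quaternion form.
0.8387 + 0.3067i - 0.2735j - 0.3574k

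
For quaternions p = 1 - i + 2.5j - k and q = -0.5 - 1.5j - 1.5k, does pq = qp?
No: pq = 1.75 - 4.75i - 4.25j + 0.5k ≠ 1.75 + 5.75i - 1.25j - 2.5k = qp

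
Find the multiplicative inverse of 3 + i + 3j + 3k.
0.1071 - 0.0357i - 0.1071j - 0.1071k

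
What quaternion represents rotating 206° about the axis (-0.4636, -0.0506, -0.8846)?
-0.225 - 0.4517i - 0.0493j - 0.8619k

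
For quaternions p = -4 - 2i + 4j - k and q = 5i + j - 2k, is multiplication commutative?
No: pq = 4 - 27i - 13j - 14k ≠ 4 - 13i + 5j + 30k = qp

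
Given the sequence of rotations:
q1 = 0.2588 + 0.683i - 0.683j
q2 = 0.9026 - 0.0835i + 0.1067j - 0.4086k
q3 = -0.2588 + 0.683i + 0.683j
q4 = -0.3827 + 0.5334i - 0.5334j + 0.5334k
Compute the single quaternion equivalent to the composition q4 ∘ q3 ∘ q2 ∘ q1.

q2 · q1 = 0.3635 + 0.3158i - 0.8679j - 0.1216k
q3 · q2 · q1 = 0.283 + 0.0835i + 0.5559j - 0.777k
q4 · q3 · q2 · q1 = 0.5581 + 0.2369i + 0.0953j + 0.7894k
0.5581 + 0.2369i + 0.0953j + 0.7894k


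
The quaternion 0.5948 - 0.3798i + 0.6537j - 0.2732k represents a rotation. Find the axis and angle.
axis = (-0.4725, 0.8132, -0.3399), θ = 107°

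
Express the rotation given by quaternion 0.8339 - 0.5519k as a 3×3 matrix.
[[0.3908, 0.9205, 0], [-0.9205, 0.3908, 0], [0, 0, 1]]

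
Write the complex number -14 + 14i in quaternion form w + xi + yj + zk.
-14 + 14i + 0j + 0k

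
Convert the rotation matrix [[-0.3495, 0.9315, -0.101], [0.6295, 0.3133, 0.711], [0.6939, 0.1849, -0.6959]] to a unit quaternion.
-0.2588 + 0.5082i + 0.7679j + 0.2917k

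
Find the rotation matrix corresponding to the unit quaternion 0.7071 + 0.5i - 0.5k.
[[0.5, 0.7071, -0.5], [-0.7071, 0, -0.7071], [-0.5, 0.7071, 0.5]]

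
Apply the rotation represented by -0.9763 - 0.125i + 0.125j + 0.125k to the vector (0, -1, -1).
(0.062, -0.725, -1.213)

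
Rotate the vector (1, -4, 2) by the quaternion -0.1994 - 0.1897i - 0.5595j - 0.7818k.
(0.589, 3.3, -3.125)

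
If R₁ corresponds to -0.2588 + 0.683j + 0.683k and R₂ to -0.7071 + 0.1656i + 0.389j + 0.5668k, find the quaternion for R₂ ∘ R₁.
-0.4698 - 0.1643i - 0.6967j - 0.5165k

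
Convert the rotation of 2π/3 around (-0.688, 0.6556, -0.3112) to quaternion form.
0.5 - 0.5958i + 0.5678j - 0.2695k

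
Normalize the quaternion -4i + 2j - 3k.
-0.7428i + 0.3714j - 0.5571k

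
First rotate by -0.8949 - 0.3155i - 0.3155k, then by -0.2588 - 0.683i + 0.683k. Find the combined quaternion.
0.2316 + 0.6929i - 0.431j - 0.5296k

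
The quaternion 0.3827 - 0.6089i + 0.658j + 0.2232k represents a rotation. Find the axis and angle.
axis = (-0.6591, 0.7122, 0.2416), θ = 3π/4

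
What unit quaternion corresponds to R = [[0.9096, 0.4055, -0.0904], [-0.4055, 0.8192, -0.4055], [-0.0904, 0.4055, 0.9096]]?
0.9537 + 0.2126i - 0.2126k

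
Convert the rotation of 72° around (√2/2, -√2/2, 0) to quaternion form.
0.809 + 0.4156i - 0.4156j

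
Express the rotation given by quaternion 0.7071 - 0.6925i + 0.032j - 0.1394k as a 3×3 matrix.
[[0.9591, 0.1528, 0.2383], [-0.2415, 0.002, 0.9704], [0.1478, -0.9883, 0.0388]]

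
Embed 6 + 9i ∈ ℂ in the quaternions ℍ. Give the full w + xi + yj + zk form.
6 + 9i + 0j + 0k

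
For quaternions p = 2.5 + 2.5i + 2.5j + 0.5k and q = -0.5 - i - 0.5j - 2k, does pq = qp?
No: pq = 3.5 - 8.5i + 2j - 4k ≠ 3.5 + i - 7j - 6.5k = qp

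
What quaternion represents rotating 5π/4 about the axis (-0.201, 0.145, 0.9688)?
-0.3827 - 0.1857i + 0.134j + 0.8951k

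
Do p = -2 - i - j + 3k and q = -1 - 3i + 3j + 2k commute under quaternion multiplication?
No: pq = -4 - 4i - 12j - 13k ≠ -4 + 18i + 2j - k = qp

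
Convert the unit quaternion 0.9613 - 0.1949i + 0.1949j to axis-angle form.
axis = (-√2/2, √2/2, 0), θ = 32°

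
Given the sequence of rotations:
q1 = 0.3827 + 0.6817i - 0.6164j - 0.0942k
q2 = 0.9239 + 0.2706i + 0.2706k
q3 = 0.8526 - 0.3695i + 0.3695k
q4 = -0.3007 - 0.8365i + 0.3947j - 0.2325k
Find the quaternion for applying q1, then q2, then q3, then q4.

q2 · q1 = 0.1946 + 0.9002i - 0.3595j - 0.1503k
q3 · q2 · q1 = 0.5541 + 0.8284i - 0.0294j + 0.0766k
q4 · q3 · q2 · q1 = 0.5558 - 0.6892i + 0.099j - 0.4542k
0.5558 - 0.6892i + 0.099j - 0.4542k


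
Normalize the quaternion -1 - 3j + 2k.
-0.2673 - 0.8018j + 0.5345k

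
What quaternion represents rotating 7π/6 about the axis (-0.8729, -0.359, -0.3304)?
-0.2588 - 0.8432i - 0.3468j - 0.3191k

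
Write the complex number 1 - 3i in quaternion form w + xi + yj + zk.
1 - 3i + 0j + 0k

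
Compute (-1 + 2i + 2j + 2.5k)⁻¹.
-0.0656 - 0.1311i - 0.1311j - 0.1639k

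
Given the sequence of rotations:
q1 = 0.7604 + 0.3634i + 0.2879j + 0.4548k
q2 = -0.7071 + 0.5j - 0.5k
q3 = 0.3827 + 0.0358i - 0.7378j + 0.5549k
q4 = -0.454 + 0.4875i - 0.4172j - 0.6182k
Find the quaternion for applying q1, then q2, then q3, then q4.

q2 · q1 = -0.4542 + 0.1144i - 0.0051j - 0.8835k
q3 · q2 · q1 = 0.3086 + 0.6822i + 0.4283j - 0.5059k
q4 · q3 · q2 · q1 = -0.6067 + 0.3166i - 0.4983j + 0.5323k
-0.6067 + 0.3166i - 0.4983j + 0.5323k


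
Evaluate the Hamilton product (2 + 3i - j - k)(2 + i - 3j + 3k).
1 + 2i - 18j - 4k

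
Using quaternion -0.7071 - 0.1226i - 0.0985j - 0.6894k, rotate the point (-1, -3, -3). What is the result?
(1.897, -0.945, -3.809)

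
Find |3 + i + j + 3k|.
√20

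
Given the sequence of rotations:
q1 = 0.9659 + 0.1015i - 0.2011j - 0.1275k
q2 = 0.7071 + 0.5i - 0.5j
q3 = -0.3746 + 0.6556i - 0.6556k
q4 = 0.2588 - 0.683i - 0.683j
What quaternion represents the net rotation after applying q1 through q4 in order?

q2 · q1 = 0.5317 + 0.6185i - 0.5614j - 0.14k
q3 · q2 · q1 = -0.6964 - 0.2512i - 0.1034j - 0.6642k
q4 · q3 · q2 · q1 = -0.4224 + 0.8643i - 0.0048j - 0.2728k
-0.4224 + 0.8643i - 0.0048j - 0.2728k


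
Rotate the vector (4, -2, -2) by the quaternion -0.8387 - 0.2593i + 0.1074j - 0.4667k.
(3.719, 3.119, -0.666)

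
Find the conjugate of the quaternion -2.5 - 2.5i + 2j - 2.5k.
-2.5 + 2.5i - 2j + 2.5k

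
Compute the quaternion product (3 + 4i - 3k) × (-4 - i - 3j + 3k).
1 - 28i - 18j + 9k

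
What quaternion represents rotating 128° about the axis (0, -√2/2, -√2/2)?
0.4384 - 0.6355j - 0.6355k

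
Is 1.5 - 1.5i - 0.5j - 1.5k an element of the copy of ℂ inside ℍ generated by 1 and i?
No. The quaternion 1.5 - 1.5i - 0.5j - 1.5k has j-coefficient y = -0.5 and k-coefficient z = -1.5, not both zero, so it does not lie in the complex subalgebra spanned by 1 and i.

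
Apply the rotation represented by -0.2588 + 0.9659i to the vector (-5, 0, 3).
(-5, 1.5, -2.598)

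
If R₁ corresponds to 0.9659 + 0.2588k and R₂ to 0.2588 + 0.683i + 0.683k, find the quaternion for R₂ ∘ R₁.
0.0732 + 0.6597i - 0.1768j + 0.7267k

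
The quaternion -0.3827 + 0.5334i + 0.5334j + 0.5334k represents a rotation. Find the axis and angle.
axis = (√3/3, √3/3, √3/3), θ = 5π/4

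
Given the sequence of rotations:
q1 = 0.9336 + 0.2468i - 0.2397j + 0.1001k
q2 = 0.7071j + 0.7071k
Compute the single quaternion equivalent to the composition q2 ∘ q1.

q2 · q1 = 0.0987 + 0.2403i + 0.8347j + 0.4856k
0.0987 + 0.2403i + 0.8347j + 0.4856k


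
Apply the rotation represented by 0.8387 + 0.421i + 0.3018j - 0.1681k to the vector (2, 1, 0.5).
(2.241, 0.129, -0.459)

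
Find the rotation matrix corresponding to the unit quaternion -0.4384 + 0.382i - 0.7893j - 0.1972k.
[[-0.3238, -0.7759, 0.5414], [-0.4301, 0.6304, 0.6462], [-0.8427, -0.0236, -0.5378]]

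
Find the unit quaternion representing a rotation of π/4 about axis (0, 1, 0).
0.9239 + 0.3827j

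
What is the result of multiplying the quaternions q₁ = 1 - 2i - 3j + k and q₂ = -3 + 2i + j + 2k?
2 + i + 16j + 3k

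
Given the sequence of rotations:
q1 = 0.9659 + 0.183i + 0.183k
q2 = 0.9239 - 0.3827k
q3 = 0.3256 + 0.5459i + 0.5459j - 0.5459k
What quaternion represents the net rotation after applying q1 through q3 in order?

q2 · q1 = 0.9624 + 0.1691i - 0.07j - 0.2006k
q3 · q2 · q1 = 0.1498 + 0.4327i + 0.5198j - 0.7212k
0.1498 + 0.4327i + 0.5198j - 0.7212k


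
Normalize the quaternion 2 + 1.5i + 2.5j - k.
0.5443 + 0.4082i + 0.6804j - 0.2722k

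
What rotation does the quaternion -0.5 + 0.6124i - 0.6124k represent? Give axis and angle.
axis = (√2/2, 0, -√2/2), θ = 4π/3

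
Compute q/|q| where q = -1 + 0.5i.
-0.8944 + 0.4472i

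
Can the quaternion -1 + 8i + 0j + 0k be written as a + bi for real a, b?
Yes. The quaternion -1 + 8i has j- and k-coefficients y = z = 0, so it lies in the complex subalgebra spanned by 1 and i.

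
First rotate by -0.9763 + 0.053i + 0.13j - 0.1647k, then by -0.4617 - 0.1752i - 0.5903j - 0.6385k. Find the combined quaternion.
0.4316 + 0.3268i + 0.4536j + 0.7079k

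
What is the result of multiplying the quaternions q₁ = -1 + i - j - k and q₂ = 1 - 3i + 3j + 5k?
10 + 2i - 6j - 6k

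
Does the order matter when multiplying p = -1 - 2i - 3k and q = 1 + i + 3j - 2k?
Yes: pq = -5 + 6i - 10j - 7k ≠ -5 - 12i + 4j + 5k = qp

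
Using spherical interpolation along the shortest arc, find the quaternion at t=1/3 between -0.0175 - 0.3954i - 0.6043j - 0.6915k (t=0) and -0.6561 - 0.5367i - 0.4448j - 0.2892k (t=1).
-0.2538 - 0.4779i - 0.5923j - 0.5969k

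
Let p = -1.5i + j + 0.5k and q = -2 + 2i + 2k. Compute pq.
2 + 5i + 2j - 3k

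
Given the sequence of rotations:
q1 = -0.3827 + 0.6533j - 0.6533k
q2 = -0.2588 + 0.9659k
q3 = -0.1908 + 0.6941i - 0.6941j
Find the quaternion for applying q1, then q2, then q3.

q2 · q1 = 0.7301 - 0.631i - 0.1691j - 0.2006k
q3 · q2 · q1 = 0.1813 + 0.7664i - 0.3353j - 0.5171k
0.1813 + 0.7664i - 0.3353j - 0.5171k


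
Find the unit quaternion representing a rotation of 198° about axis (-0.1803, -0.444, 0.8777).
-0.1564 - 0.1781i - 0.4385j + 0.8669k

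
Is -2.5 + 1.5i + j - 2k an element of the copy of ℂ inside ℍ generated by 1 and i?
No. The quaternion -2.5 + 1.5i + j - 2k has j-coefficient y = 1 and k-coefficient z = -2, not both zero, so it does not lie in the complex subalgebra spanned by 1 and i.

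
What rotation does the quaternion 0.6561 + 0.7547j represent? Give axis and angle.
axis = (0, 1, 0), θ = 98°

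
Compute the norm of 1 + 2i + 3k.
√14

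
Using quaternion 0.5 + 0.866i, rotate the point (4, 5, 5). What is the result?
(4, -6.83, 1.83)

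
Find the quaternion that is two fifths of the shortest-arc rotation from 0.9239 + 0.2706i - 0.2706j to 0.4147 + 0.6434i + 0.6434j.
0.8531 + 0.5063i + 0.1259j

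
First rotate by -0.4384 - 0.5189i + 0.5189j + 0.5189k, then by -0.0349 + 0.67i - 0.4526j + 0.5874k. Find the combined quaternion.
0.293 - 0.8153i - 0.4722j - 0.1628k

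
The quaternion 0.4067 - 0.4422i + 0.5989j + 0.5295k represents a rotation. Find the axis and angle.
axis = (-0.484, 0.6556, 0.5796), θ = 132°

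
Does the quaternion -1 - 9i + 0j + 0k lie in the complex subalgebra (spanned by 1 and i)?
Yes. The quaternion -1 - 9i has j- and k-coefficients y = z = 0, so it lies in the complex subalgebra spanned by 1 and i.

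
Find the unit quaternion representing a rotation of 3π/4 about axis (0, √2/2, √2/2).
0.3827 + 0.6533j + 0.6533k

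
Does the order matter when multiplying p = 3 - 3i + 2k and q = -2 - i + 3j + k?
Yes: pq = -11 - 3i + 10j - 10k ≠ -11 + 9i + 8j + 8k = qp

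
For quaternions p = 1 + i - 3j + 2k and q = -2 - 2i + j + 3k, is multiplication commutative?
No: pq = -3 - 15i - 6k ≠ -3 + 7i + 14j + 4k = qp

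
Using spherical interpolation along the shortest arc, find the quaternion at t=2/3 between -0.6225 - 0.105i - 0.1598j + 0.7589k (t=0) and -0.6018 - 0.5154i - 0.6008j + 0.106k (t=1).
-0.6717 - 0.4128i - 0.4954j + 0.3647k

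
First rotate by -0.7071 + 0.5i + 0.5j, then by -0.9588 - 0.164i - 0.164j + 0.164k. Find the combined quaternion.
0.842 - 0.4454i - 0.2814j - 0.116k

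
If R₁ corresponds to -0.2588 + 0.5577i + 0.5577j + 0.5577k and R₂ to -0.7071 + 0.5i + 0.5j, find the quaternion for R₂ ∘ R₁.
-0.3747 - 0.2449i - 0.8026j - 0.3943k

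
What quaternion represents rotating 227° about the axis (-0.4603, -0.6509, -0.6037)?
-0.3987 - 0.4221i - 0.5969j - 0.5536k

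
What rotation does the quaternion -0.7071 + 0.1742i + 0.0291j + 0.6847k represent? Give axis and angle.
axis = (0.2464, 0.0412, 0.9683), θ = 3π/2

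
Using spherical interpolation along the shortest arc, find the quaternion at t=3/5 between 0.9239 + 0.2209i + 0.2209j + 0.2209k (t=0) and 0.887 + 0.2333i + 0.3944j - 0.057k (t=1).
0.9138 + 0.2314i + 0.3292j + 0.0551k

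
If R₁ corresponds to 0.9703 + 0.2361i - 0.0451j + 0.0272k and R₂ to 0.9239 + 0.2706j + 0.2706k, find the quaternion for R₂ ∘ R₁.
0.9013 + 0.2377i + 0.2848j + 0.2238k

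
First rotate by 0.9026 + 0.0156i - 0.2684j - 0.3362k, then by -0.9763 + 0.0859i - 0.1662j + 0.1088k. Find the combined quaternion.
-0.8906 + 0.1474i + 0.1426j + 0.406k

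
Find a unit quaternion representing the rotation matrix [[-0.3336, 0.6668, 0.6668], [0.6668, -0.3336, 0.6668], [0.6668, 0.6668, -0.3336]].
0.5774i + 0.5774j + 0.5774k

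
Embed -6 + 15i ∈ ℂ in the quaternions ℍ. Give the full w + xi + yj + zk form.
-6 + 15i + 0j + 0k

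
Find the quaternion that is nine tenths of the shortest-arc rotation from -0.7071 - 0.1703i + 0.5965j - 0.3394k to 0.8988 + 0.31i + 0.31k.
-0.8962 - 0.3012i + 0.0641j - 0.3194k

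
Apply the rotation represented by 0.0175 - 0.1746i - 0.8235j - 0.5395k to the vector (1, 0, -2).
(-1.258, -1.521, 1.052)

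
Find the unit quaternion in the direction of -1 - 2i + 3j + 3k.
-0.2085 - 0.417i + 0.6255j + 0.6255k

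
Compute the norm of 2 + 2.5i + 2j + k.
3.905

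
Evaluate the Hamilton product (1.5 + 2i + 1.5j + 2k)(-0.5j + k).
-1.25 + 2.5i - 2.75j + 0.5k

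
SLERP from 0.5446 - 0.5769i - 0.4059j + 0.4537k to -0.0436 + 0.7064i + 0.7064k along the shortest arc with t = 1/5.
0.5167 - 0.7386i - 0.3757j + 0.2154k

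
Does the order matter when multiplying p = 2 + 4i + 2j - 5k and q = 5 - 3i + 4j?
Yes: pq = 14 + 34i + 33j - 3k ≠ 14 - 6i + 3j - 47k = qp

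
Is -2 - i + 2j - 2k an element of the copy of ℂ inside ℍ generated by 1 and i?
No. The quaternion -2 - i + 2j - 2k has j-coefficient y = 2 and k-coefficient z = -2, not both zero, so it does not lie in the complex subalgebra spanned by 1 and i.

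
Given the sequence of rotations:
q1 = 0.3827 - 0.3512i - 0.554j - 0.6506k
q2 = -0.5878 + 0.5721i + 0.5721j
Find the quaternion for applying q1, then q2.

q2 · q1 = 0.2929 + 0.0532i + 0.9168j + 0.2664k
0.2929 + 0.0532i + 0.9168j + 0.2664k


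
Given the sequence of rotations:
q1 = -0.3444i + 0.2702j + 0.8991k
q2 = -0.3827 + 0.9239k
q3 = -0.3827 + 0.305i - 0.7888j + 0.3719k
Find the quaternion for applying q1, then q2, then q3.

q2 · q1 = -0.8307 - 0.1178i - 0.4216j - 0.3441k
q3 · q2 · q1 = 0.1493 + 0.2199i + 0.8777j - 0.3988k
0.1493 + 0.2199i + 0.8777j - 0.3988k


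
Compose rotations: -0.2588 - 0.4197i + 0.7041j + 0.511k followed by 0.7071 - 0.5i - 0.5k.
-0.1373 + 0.1847i + 0.9632j + 0.1387k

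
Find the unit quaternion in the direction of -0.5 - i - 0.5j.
-0.4082 - 0.8165i - 0.4082j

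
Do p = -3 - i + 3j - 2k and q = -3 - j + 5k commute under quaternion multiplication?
No: pq = 22 + 16i - j - 8k ≠ 22 - 10i - 11j - 10k = qp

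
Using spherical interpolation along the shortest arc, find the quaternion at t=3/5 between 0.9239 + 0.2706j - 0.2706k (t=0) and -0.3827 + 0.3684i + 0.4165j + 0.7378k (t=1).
0.7081 - 0.2544i - 0.1577j - 0.6395k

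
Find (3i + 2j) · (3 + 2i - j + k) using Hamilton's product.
-4 + 11i + 3j - 7k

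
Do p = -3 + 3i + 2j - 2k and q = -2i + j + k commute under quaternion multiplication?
No: pq = 6 + 10i - 2j + 4k ≠ 6 + 2i - 4j - 10k = qp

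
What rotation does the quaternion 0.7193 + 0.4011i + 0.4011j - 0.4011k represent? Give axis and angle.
axis = (√3/3, √3/3, -√3/3), θ = 88°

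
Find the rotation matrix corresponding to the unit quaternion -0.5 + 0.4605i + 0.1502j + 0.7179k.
[[-0.0759, 0.8562, 0.511], [-0.5796, -0.4549, 0.6762], [0.8114, -0.2448, 0.5308]]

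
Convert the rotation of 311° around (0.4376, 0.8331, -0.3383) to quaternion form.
-0.91 + 0.1815i + 0.3455j - 0.1403k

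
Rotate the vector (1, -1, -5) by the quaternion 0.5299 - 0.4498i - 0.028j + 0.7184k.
(4.082, -0.959, -3.069)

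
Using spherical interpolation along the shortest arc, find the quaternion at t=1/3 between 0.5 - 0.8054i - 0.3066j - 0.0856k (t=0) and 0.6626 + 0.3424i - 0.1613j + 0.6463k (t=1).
0.7472 - 0.5182i - 0.339j + 0.2415k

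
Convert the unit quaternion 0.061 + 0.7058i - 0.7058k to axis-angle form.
axis = (√2/2, 0, -√2/2), θ = 173°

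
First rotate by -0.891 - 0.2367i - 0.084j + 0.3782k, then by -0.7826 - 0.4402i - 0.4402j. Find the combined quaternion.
0.5561 + 0.411i + 0.6244j - 0.3632k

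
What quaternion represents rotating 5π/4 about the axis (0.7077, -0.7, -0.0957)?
-0.3827 + 0.6538i - 0.6467j - 0.0884k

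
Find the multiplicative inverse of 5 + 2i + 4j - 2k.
0.102 - 0.0408i - 0.0816j + 0.0408k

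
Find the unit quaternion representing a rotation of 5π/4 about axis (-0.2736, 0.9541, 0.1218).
-0.3827 - 0.2528i + 0.8815j + 0.1125k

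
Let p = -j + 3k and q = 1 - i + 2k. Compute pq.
-6 - 2i - 4j + 2k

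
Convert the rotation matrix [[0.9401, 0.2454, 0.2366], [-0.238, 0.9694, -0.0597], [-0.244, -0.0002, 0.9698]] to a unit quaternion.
0.9848 + 0.0151i + 0.122j - 0.1227k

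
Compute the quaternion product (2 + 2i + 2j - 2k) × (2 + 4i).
-4 + 12i - 4j - 12k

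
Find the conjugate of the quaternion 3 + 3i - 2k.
3 - 3i + 2k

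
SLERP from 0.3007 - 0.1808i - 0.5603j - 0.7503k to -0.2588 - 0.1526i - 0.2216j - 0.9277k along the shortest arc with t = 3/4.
-0.1201 - 0.1674i - 0.3234j - 0.9236k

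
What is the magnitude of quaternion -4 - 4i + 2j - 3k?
√45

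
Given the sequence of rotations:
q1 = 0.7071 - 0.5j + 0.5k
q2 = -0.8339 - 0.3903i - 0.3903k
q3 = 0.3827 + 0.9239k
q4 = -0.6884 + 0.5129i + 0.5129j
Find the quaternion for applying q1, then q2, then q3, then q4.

q2 · q1 = -0.3945 - 0.4711i + 0.6121j - 0.4978k
q3 · q2 · q1 = 0.3089 - 0.7458i - 0.201j - 0.555k
q4 · q3 · q2 · q1 = 0.273 + 0.3872i + 0.5815j + 0.6615k
0.273 + 0.3872i + 0.5815j + 0.6615k


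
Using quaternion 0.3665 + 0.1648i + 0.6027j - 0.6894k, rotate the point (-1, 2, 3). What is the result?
(2.729, -2.558, -0.094)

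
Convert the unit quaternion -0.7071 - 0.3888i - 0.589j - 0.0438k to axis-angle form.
axis = (-0.5498, -0.833, -0.0619), θ = 3π/2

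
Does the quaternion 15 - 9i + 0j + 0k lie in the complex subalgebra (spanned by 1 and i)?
Yes. The quaternion 15 - 9i has j- and k-coefficients y = z = 0, so it lies in the complex subalgebra spanned by 1 and i.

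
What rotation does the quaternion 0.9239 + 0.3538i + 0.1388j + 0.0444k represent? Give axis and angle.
axis = (0.9246, 0.3627, 0.116), θ = π/4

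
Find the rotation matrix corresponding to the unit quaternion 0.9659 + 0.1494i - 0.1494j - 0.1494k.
[[0.9107, 0.244, -0.3333], [-0.3333, 0.9107, -0.244], [0.244, 0.3333, 0.9107]]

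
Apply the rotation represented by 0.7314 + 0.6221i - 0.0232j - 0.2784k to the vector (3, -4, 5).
(-0.883, -6.078, -3.505)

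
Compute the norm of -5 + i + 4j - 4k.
√58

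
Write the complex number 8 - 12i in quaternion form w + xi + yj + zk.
8 - 12i + 0j + 0k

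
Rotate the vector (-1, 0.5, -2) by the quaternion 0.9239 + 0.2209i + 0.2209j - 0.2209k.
(-1.173, 1.725, -0.949)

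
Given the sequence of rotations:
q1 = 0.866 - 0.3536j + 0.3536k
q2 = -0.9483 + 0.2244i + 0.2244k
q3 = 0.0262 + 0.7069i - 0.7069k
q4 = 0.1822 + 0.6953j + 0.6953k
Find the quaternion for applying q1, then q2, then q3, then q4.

q2 · q1 = -0.9006 + 0.2737i + 0.256j - 0.2203k
q3 · q2 · q1 = -0.3728 - 0.4485i - 0.031j + 0.8118k
q4 · q3 · q2 · q1 = -0.6108 + 0.5043i - 0.5767j + 0.2005k
-0.6108 + 0.5043i - 0.5767j + 0.2005k


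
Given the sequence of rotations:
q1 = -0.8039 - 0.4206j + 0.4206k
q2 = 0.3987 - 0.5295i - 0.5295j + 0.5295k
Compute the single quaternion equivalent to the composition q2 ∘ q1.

q2 · q1 = -0.7659 + 0.4257i + 0.4807j - 0.0353k
-0.7659 + 0.4257i + 0.4807j - 0.0353k


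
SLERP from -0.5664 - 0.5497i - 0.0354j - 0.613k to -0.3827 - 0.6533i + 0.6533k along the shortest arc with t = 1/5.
-0.6237 - 0.6842i - 0.0323j - 0.3766k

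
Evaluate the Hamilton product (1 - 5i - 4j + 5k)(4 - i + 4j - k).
20 - 37i - 22j - 5k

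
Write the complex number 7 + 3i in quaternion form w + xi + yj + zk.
7 + 3i + 0j + 0k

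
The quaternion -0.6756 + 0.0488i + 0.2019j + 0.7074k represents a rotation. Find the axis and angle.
axis = (0.0662, 0.2738, 0.9595), θ = 265°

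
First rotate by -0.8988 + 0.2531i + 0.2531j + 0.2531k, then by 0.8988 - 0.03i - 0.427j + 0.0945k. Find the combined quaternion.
-0.7161 + 0.1225i + 0.6428j + 0.243k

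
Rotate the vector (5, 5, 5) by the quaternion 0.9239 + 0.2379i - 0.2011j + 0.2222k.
(0.241, 2.87, 8.167)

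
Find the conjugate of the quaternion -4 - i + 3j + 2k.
-4 + i - 3j - 2k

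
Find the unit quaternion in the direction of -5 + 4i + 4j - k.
-0.6565 + 0.5252i + 0.5252j - 0.1313k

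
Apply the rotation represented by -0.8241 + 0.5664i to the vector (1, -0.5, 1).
(1, 0.754, 0.825)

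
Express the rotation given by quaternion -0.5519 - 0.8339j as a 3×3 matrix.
[[-0.3908, 0, 0.9205], [0, 1, 0], [-0.9205, 0, -0.3908]]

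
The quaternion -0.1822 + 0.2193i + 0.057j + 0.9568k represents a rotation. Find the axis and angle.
axis = (0.223, 0.058, 0.9731), θ = 201°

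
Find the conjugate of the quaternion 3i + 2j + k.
-3i - 2j - k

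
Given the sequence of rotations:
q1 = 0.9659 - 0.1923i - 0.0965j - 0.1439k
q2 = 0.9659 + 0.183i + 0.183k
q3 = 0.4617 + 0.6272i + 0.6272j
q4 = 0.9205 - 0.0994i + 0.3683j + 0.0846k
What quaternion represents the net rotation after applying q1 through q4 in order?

q2 · q1 = 0.9945 + 0.0087i - 0.1021j + 0.0201k
q3 · q2 · q1 = 0.5177 + 0.6404i + 0.564j - 0.0602k
q4 · q3 · q2 · q1 = 0.3376 + 0.4681i + 0.758j - 0.3035k
0.3376 + 0.4681i + 0.758j - 0.3035k


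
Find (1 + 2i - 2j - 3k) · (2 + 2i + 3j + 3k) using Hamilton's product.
13 + 9i - 13j + 7k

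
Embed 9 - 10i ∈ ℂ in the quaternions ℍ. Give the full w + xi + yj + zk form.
9 - 10i + 0j + 0k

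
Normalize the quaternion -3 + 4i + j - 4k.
-0.4629 + 0.6172i + 0.1543j - 0.6172k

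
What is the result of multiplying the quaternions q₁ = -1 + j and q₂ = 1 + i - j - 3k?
-4i + 2j + 2k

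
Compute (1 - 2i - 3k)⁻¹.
0.0714 + 0.1429i + 0.2143k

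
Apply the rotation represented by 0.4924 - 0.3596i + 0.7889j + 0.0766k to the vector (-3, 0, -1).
(0.048, 1.001, 2.999)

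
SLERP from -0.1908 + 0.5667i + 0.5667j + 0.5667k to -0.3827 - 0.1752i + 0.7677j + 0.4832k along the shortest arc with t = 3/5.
-0.3313 + 0.1365i + 0.7456j + 0.5618k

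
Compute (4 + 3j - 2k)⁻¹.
0.1379 - 0.1034j + 0.069k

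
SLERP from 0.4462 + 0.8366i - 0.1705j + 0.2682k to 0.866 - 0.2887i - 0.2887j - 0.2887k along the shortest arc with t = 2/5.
0.823 + 0.4854i - 0.2911j + 0.0471k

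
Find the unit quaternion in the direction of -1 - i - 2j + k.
-0.378 - 0.378i - 0.7559j + 0.378k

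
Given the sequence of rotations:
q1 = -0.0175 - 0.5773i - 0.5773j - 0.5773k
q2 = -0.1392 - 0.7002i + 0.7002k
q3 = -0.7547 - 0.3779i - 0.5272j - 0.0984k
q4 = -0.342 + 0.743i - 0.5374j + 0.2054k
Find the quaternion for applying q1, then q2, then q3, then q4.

q2 · q1 = 0.0024 + 0.4968i - 0.7281j + 0.4723k
q3 · q2 · q1 = -0.1515 - 0.6965i + 0.6778j + 0.1804k
q4 · q3 · q2 · q1 = 0.8965 - 0.1105i - 0.4275j + 0.0365k
0.8965 - 0.1105i - 0.4275j + 0.0365k


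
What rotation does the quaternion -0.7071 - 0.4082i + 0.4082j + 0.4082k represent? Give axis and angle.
axis = (-√3/3, √3/3, √3/3), θ = 3π/2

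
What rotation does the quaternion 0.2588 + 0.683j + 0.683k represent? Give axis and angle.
axis = (0, √2/2, √2/2), θ = 5π/6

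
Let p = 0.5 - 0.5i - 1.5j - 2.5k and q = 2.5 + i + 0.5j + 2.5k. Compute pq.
8.75 - 3.25i - 4.75j - 3.75k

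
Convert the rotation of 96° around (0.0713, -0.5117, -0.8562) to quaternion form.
0.6691 + 0.053i - 0.3803j - 0.6363k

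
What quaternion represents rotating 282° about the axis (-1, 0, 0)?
-0.7771 - 0.6293i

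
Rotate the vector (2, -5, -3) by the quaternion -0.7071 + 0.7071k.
(-5, -2, -3)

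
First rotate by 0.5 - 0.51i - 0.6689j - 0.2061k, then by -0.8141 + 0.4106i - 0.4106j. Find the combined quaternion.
-0.4723 + 0.7051i + 0.4239j - 0.3163k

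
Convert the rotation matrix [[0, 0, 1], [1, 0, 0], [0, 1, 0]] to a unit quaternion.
0.5 + 0.5i + 0.5j + 0.5k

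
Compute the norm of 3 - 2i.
√13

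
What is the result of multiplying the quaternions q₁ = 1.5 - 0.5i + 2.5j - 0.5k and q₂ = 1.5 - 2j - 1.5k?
6.5 - 5.5i - 2k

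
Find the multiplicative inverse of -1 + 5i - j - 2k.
-0.0323 - 0.1613i + 0.0323j + 0.0645k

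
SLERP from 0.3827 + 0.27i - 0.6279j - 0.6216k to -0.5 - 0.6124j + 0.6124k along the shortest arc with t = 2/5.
0.5546 + 0.2027i - 0.144j - 0.7941k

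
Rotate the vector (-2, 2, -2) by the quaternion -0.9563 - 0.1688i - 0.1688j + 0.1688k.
(-1.544, 3.063, -0.481)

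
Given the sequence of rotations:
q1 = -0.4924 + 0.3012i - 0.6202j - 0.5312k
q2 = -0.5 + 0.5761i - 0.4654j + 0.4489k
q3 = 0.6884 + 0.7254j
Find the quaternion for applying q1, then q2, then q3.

q2 · q1 = 0.0225 + 0.0914i + 0.9805j - 0.1726k
q3 · q2 · q1 = -0.6958 - 0.0623i + 0.6913j - 0.1851k
-0.6958 - 0.0623i + 0.6913j - 0.1851k


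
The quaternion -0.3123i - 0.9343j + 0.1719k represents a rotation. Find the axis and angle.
axis = (-0.3123, -0.9343, 0.1719), θ = π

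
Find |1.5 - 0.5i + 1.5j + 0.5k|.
√5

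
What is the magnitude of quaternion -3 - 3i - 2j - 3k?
√31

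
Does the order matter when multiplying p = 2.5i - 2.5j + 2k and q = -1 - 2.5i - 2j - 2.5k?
Yes: pq = 6.25 + 7.75i + 3.75j - 13.25k ≠ 6.25 - 12.75i + 1.25j + 9.25k = qp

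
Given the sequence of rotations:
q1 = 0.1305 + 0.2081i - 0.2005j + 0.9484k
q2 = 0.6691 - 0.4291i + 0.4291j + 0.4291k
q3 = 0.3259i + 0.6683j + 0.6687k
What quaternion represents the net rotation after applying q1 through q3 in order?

q2 · q1 = -0.1443 + 0.5762i + 0.4181j + 0.6873k
q3 · q2 · q1 = -0.9268 + 0.1327i + 0.0649j - 0.3453k
-0.9268 + 0.1327i + 0.0649j - 0.3453k


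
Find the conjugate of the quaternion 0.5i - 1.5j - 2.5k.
-0.5i + 1.5j + 2.5k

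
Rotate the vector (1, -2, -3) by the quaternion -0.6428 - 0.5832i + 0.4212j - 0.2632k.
(2.869, 2.399, -0.102)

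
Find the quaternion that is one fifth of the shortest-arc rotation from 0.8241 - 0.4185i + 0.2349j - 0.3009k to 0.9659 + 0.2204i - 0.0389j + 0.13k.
0.9081 - 0.3008i + 0.188j - 0.2227k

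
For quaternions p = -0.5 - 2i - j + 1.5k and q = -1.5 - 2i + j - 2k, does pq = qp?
No: pq = 0.75 + 4.5i - 6j - 5.25k ≠ 0.75 + 3.5i + 8j + 2.75k = qp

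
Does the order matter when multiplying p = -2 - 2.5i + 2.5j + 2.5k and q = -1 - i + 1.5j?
Yes: pq = -4.25 + 0.75i - 8j - 3.75k ≠ -4.25 + 8.25i - 3j - 1.25k = qp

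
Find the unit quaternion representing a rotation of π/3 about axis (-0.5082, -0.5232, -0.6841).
0.866 - 0.2541i - 0.2616j - 0.3421k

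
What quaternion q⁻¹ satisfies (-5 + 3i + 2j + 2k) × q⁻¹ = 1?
-0.119 - 0.0714i - 0.0476j - 0.0476k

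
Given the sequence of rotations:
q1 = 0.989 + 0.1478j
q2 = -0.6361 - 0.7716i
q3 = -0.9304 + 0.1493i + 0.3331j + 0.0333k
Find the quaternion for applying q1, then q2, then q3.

q2 · q1 = -0.6291 - 0.7631i - 0.094j - 0.114k
q3 · q2 · q1 = 0.7344 + 0.5812i - 0.1305j + 0.3253k
0.7344 + 0.5812i - 0.1305j + 0.3253k


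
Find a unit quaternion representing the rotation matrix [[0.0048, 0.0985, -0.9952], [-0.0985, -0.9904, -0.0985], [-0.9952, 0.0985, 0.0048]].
-0.0698 - 0.7054i + 0.7054k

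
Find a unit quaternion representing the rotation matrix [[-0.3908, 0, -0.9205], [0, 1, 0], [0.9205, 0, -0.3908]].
0.5519 - 0.8339j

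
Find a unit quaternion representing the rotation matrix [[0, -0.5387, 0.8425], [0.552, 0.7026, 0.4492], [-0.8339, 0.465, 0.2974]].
0.7071 + 0.0056i + 0.5927j + 0.3856k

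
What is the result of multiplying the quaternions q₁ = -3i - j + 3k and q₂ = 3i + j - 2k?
16 - i + 3j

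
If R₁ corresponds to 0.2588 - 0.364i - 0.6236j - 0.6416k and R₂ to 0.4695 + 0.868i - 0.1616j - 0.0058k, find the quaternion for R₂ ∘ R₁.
0.333 + 0.1538i + 0.2244j - 0.9028k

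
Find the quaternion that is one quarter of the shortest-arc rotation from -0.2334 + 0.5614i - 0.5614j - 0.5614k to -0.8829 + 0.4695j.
0.1147 + 0.5098i - 0.6835j - 0.5098k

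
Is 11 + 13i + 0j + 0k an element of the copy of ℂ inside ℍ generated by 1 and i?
Yes. The quaternion 11 + 13i has j- and k-coefficients y = z = 0, so it lies in the complex subalgebra spanned by 1 and i.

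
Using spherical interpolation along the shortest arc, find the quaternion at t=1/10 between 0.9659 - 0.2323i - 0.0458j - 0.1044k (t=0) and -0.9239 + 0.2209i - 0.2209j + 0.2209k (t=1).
0.9655 - 0.2321i - 0.0189j - 0.1166k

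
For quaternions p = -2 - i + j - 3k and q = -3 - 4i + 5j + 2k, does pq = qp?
No: pq = 3 + 28i + j + 4k ≠ 3 - 6i - 27j + 6k = qp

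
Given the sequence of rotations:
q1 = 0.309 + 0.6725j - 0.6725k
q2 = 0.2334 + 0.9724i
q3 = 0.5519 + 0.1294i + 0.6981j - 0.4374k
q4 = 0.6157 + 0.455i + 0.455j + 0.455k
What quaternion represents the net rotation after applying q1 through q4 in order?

q2 · q1 = 0.0721 + 0.3005i + 0.8109j + 0.497k
q3 · q2 · q1 = -0.3478 + 0.8768i + 0.3021j + 0.1379k
q4 · q3 · q2 · q1 = -0.8133 + 0.3069i + 0.364j - 0.3348k
-0.8133 + 0.3069i + 0.364j - 0.3348k


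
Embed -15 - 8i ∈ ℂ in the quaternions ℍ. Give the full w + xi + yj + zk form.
-15 - 8i + 0j + 0k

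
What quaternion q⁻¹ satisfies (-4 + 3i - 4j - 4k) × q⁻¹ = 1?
-0.0702 - 0.0526i + 0.0702j + 0.0702k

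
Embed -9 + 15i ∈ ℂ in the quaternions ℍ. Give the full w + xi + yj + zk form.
-9 + 15i + 0j + 0k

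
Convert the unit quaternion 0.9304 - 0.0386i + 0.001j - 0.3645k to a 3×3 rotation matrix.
[[0.7343, 0.6782, 0.03], [-0.6783, 0.7313, 0.0711], [0.0263, -0.0726, 0.997]]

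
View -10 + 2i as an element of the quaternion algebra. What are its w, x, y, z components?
-10 + 2i + 0j + 0k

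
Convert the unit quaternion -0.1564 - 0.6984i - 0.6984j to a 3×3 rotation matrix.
[[0.0245, 0.9755, 0.2185], [0.9755, 0.0245, -0.2185], [-0.2185, 0.2185, -0.9511]]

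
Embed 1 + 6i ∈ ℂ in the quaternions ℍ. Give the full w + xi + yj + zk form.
1 + 6i + 0j + 0k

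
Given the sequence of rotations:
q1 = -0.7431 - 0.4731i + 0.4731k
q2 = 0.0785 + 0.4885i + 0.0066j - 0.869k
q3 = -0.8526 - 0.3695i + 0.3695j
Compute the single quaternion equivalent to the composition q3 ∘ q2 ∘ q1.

q2 · q1 = 0.5839 - 0.397i + 0.1751j + 0.686k
q3 · q2 · q1 = -0.7092 + 0.3762i + 0.3199j - 0.5029k
-0.7092 + 0.3762i + 0.3199j - 0.5029k


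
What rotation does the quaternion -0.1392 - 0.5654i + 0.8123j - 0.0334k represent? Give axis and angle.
axis = (-0.571, 0.8203, -0.0337), θ = 196°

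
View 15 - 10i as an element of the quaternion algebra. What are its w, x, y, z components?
15 - 10i + 0j + 0k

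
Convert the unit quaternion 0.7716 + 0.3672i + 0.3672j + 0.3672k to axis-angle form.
axis = (√3/3, √3/3, √3/3), θ = 79°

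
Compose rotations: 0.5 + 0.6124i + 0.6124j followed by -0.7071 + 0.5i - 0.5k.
-0.6597 + 0.1232i - 0.7392j + 0.0562k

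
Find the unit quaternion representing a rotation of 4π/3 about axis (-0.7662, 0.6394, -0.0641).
-0.5 - 0.6635i + 0.5537j - 0.0555k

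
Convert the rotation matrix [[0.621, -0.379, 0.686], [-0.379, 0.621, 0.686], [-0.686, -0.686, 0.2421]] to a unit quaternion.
0.7881 - 0.4353i + 0.4353j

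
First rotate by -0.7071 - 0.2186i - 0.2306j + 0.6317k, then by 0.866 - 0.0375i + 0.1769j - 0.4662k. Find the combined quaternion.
-0.2853 - 0.1585i - 0.1992j + 0.924k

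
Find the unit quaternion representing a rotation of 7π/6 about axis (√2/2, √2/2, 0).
-0.2588 + 0.683i + 0.683j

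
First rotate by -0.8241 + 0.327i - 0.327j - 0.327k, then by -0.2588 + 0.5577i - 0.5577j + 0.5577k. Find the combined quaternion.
0.0309 - 0.1795i + 0.909j - 0.375k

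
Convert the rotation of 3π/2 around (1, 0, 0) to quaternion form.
-0.7071 + 0.7071i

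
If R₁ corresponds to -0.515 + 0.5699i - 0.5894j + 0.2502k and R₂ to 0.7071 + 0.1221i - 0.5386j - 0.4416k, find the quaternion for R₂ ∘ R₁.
-0.6407 - 0.0549i - 0.4216j + 0.6393k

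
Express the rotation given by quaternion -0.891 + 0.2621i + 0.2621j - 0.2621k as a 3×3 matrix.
[[0.7252, -0.3297, -0.6045], [0.6045, 0.7252, 0.3297], [0.3297, -0.6045, 0.7252]]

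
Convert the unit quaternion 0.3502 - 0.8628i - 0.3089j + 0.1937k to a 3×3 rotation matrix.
[[0.7341, 0.3974, -0.5506], [0.6687, -0.5639, 0.4846], [-0.1179, -0.724, -0.6797]]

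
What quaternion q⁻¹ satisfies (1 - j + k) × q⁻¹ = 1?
0.3333 + 0.3333j - 0.3333k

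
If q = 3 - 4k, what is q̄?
3 + 4k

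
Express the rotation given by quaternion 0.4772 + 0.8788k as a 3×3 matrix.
[[-0.5446, -0.8387, 0], [0.8387, -0.5446, 0], [0, 0, 1]]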